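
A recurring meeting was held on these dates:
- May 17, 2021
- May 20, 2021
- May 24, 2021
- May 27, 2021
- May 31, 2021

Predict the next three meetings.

Gaps: 3, 4, 3, 4 days — not constant, but cyclic with period 2.
The events fall on every Monday and Thursday.
The following Thursday is June 3, 2021.
Next Monday: June 7, 2021.
The following Thursday is June 10, 2021.

June 3, 2021; June 7, 2021; June 10, 2021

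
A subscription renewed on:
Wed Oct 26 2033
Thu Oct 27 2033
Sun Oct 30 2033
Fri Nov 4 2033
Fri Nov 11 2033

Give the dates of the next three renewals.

Gaps: 1, 3, 5, 7 days — each gap is 2 larger than the previous one.
Next gap: 9 days. Fri Nov 11 2033 + 9 days = Sun Nov 20 2033.
Next gap: 11 days. Sun Nov 20 2033 + 11 days = Thu Dec 1 2033.
Next gap: 13 days. Thu Dec 1 2033 + 13 days = Wed Dec 14 2033.

Sun Nov 20 2033, Thu Dec 1 2033, Wed Dec 14 2033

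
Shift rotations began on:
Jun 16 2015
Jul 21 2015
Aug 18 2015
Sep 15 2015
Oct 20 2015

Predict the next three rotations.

Nov 17 2015, Dec 15 2015, Jan 19 2016

All dates are Tuesdays, 35, 28, 28, 35 days apart.
Specifically, the 3rd Tuesday of each month.
November 2015 — 3rd Tuesday is Nov 17 2015.
3rd Tuesday of December 2015: Dec 15 2015.
3rd Tuesday of January 2016: Jan 19 2016.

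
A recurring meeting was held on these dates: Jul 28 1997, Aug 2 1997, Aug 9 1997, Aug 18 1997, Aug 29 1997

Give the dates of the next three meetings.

Sep 11 1997, Sep 26 1997, Oct 13 1997

Gaps: 5, 7, 9, 11 days — each gap is 2 larger than the previous one.
Next gap: 13 days. Aug 29 1997 + 13 days = Sep 11 1997.
Next gap: 15 days. Sep 11 1997 + 15 days = Sep 26 1997.
Next gap: 17 days. Sep 26 1997 + 17 days = Oct 13 1997.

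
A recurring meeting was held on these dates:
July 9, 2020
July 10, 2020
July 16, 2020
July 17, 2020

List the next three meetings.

July 23, 2020; July 24, 2020; July 30, 2020

Gaps: 1, 6, 1 days — not constant, but cyclic with period 2.
The events fall on every Thursday and Friday.
The following Thursday is July 23, 2020.
The following Friday is July 24, 2020.
Next Thursday: July 30, 2020.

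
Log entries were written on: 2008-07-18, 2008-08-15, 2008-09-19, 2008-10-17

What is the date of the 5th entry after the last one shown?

2009-03-20

All dates are Fridays, 28, 35, 28 days apart.
Specifically, the 3rd Friday of each month.
3rd Friday of November 2008: 2008-11-21.
3rd Friday of December 2008: 2008-12-19.
January 2009 — 3rd Friday is 2009-01-16.
3rd Friday of February 2009: 2009-02-20.
3rd Friday of March 2009: 2009-03-20.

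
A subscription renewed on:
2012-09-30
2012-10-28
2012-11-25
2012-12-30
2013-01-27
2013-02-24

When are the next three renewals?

Every date is a Sunday; gaps 28, 28, 35, 28, 28 days.
Each is the last Sunday of its month (at least one falls on the 29th or later, ruling out '4th Sunday').
Last Sunday of March 2013: 2013-03-31.
April 2013 ends with Sunday 2013-04-28.
Last Sunday of May 2013: 2013-05-26.

2013-03-31, 2013-04-28, 2013-05-26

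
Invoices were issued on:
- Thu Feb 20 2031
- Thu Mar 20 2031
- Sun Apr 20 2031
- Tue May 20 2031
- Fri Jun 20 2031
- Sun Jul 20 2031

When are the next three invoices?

Each date is the 20th; the gaps (28, 31, 30, 31, 30) track the month lengths.
The rule is the 20th of each month.
August 2031: Wed Aug 20 2031.
Next: September 2031 → Sat Sep 20 2031.
October 2031: Mon Oct 20 2031.

Wed Aug 20 2031, Sat Sep 20 2031, Mon Oct 20 2031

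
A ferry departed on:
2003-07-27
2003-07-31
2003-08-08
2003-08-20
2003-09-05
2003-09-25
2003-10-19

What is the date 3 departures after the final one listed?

2004-01-23

Intervals are 4, 8, 12, 16, 20, 24 days — an arithmetic progression with common difference 4.
Next gap: 28 days. 2003-10-19 + 28 days = 2003-11-16.
Next gap: 32 days. 2003-11-16 + 32 days = 2003-12-18.
Next gap: 36 days. 2003-12-18 + 36 days = 2004-01-23.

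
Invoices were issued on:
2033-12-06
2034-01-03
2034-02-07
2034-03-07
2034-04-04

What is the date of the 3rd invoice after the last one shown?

All dates are Tuesdays, 28, 35, 28, 28 days apart.
Specifically, the 1st Tuesday of each month.
May 2034 — 1st Tuesday is 2034-05-02.
1st Tuesday of June 2034: 2034-06-06.
1st Tuesday of July 2034: 2034-07-04.

2034-07-04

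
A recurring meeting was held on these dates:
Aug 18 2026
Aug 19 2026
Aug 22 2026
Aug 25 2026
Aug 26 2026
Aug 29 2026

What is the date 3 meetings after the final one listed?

Every event lands on a Tuesday or Wednesday or Saturday (gaps cycle 1, 3, 3, 1, 3).
So the schedule is: every Tuesday, Wednesday and Saturday.
The following Tuesday is Sep 1 2026.
Next Wednesday: Sep 2 2026.
The following Saturday is Sep 5 2026.

Sep 5 2026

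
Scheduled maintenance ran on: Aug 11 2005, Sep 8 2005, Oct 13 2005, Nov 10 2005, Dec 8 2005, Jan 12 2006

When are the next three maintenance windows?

Feb 9 2006, Mar 9 2006, Apr 13 2006

These are Thursdays at 28- or 35-day spacing (28, 35, 28, 28, 35).
The pattern: 2nd Thursday of the month.
February 2006 — 2nd Thursday is Feb 9 2006.
2nd Thursday of March 2006: Mar 9 2006.
April 2006 — 2nd Thursday is Apr 13 2006.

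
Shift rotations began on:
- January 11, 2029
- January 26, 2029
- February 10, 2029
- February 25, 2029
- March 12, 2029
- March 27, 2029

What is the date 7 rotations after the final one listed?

July 10, 2029

The spacing is 15, 15, 15, 15, 15 days — always 15 days.
March 27, 2029 + 15 days = April 11, 2029.
April 11, 2029 + 15 days = April 26, 2029.
April 26, 2029 + 15 days = May 11, 2029.
May 11, 2029 + 15 days = May 26, 2029.
May 26, 2029 + 15 days = June 10, 2029.
June 10, 2029 + 15 days = June 25, 2029.
June 25, 2029 + 15 days = July 10, 2029.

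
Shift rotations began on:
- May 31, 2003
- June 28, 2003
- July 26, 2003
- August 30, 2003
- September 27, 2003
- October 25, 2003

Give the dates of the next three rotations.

November 29, 2003; December 27, 2003; January 31, 2004

Every date is a Saturday; gaps 28, 28, 35, 28, 28 days.
Each is the last Saturday of its month (at least one falls on the 29th or later, ruling out '4th Saturday').
November 2003 ends with Saturday November 29, 2003.
Last Saturday of December 2003: December 27, 2003.
January 2004 ends with Saturday January 31, 2004.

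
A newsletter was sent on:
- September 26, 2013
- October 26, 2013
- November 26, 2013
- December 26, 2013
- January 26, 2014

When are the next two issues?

February 26, 2014; March 26, 2014

Gaps: 30, 31, 30, 31 days — not constant. Every event is on the 26th of the month.
Pattern: the 26th of each month.
February 2014: February 26, 2014.
Next: March 2014 → March 26, 2014.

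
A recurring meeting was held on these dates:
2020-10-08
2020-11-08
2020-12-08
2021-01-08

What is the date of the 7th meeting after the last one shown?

Gaps: 31, 30, 31 days — not constant. Every event is on the 8th of the month.
Pattern: the 8th of each month.
February 2021: 2021-02-08.
March 2021: 2021-03-08.
Next: April 2021 → 2021-04-08.
May 2021: 2021-05-08.
Next: June 2021 → 2021-06-08.
Next: July 2021 → 2021-07-08.
August 2021: 2021-08-08.

2021-08-08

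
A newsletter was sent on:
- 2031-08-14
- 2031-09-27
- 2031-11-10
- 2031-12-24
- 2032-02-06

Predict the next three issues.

2032-03-21, 2032-05-04, 2032-06-17

Gaps between consecutive events: 44, 44, 44, 44 days — a constant 44-day interval.
2032-02-06 + 44 days = 2032-03-21.
2032-03-21 + 44 days = 2032-05-04.
2032-05-04 + 44 days = 2032-06-17.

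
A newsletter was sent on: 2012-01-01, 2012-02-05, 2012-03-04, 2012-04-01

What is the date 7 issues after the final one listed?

Gaps: 35, 28, 28 days — a mix of 28 and 35. Every date is a Sunday.
Each is the 1st Sunday of its month.
1st Sunday of May 2012: 2012-05-06.
1st Sunday of June 2012: 2012-06-03.
July 2012 — 1st Sunday is 2012-07-01.
August 2012 — 1st Sunday is 2012-08-05.
September 2012 — 1st Sunday is 2012-09-02.
1st Sunday of October 2012: 2012-10-07.
November 2012 — 1st Sunday is 2012-11-04.

2012-11-04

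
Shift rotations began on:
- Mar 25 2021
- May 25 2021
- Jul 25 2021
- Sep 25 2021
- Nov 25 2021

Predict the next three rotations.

Jan 25 2022, Mar 25 2022, May 25 2022

Each date is the 25th; the gaps (61, 61, 62, 61) track the month lengths.
The rule is the 25th of every 2 months.
January 2022: Jan 25 2022.
Next: March 2022 → Mar 25 2022.
May 2022: May 25 2022.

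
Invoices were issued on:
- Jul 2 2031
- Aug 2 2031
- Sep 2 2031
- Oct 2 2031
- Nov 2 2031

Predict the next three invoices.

Dec 2 2031, Jan 2 2032, Feb 2 2032

Gaps: 31, 31, 30, 31 days — not constant. Every event is on the 2nd of the month.
Pattern: the 2nd of each month.
December 2031: Dec 2 2031.
Next: January 2032 → Jan 2 2032.
Next: February 2032 → Feb 2 2032.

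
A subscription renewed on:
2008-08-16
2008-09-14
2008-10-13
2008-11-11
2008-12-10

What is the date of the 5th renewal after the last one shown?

2009-05-04

Gaps between consecutive events: 29, 29, 29, 29 days — a constant 29-day interval.
2008-12-10 + 29 days = 2009-01-08.
2009-01-08 + 29 days = 2009-02-06.
2009-02-06 + 29 days = 2009-03-07.
2009-03-07 + 29 days = 2009-04-05.
2009-04-05 + 29 days = 2009-05-04.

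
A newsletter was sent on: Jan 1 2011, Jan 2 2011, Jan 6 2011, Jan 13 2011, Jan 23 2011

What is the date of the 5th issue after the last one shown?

Apr 28 2011

Intervals are 1, 4, 7, 10 days — an arithmetic progression with common difference 3.
Next gap: 13 days. Jan 23 2011 + 13 days = Feb 5 2011.
Next gap: 16 days. Feb 5 2011 + 16 days = Feb 21 2011.
Next gap: 19 days. Feb 21 2011 + 19 days = Mar 12 2011.
Next gap: 22 days. Mar 12 2011 + 22 days = Apr 3 2011.
Next gap: 25 days. Apr 3 2011 + 25 days = Apr 28 2011.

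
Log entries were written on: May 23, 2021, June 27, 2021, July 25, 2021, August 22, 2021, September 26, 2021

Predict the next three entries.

October 24, 2021; November 28, 2021; December 26, 2021

These are Sundays at 28- or 35-day spacing (35, 28, 28, 35).
The pattern: 4th Sunday of the month.
4th Sunday of October 2021: October 24, 2021.
4th Sunday of November 2021: November 28, 2021.
December 2021 — 4th Sunday is December 26, 2021.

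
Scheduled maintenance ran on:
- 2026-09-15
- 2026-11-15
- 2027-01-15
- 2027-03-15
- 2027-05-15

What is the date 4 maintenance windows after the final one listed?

Gaps: 61, 61, 59, 61 days — not constant. Every event is on the 15th of the month.
Pattern: the 15th of every 2 months.
Next: July 2027 → 2027-07-15.
September 2027: 2027-09-15.
Next: November 2027 → 2027-11-15.
January 2028: 2028-01-15.

2028-01-15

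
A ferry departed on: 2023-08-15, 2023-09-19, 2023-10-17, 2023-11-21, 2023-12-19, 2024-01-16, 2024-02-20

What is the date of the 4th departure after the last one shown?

These are Tuesdays at 28- or 35-day spacing (35, 28, 35, 28, 28, 35).
The pattern: 3rd Tuesday of the month.
3rd Tuesday of March 2024: 2024-03-19.
3rd Tuesday of April 2024: 2024-04-16.
May 2024 — 3rd Tuesday is 2024-05-21.
3rd Tuesday of June 2024: 2024-06-18.

2024-06-18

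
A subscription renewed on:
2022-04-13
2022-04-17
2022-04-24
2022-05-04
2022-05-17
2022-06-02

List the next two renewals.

2022-06-21, 2022-07-13

Gaps: 4, 7, 10, 13, 16 days — each gap is 3 larger than the previous one.
Next gap: 19 days. 2022-06-02 + 19 days = 2022-06-21.
Next gap: 22 days. 2022-06-21 + 22 days = 2022-07-13.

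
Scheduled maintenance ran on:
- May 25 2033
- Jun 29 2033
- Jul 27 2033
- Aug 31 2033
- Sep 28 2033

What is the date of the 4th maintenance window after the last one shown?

All Wednesdays; the gaps (35, 28, 35, 28) vary with month length.
This is the last Wednesday of each month.
October 2033 ends with Wednesday Oct 26 2033.
November 2033 ends with Wednesday Nov 30 2033.
December 2033 ends with Wednesday Dec 28 2033.
Last Wednesday of January 2034: Jan 25 2034.

Jan 25 2034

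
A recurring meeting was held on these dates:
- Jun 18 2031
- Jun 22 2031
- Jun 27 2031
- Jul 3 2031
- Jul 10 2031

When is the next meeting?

Jul 18 2031

The spacing grows by 1 each time: 4, 5, 6, 7 days.
Next gap: 8 days. Jul 10 2031 + 8 days = Jul 18 2031.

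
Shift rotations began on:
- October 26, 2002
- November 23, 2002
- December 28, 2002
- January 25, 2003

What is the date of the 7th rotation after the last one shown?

All dates are Saturdays, 28, 35, 28 days apart.
Specifically, the 4th Saturday of each month.
February 2003 — 4th Saturday is February 22, 2003.
March 2003 — 4th Saturday is March 22, 2003.
4th Saturday of April 2003: April 26, 2003.
4th Saturday of May 2003: May 24, 2003.
June 2003 — 4th Saturday is June 28, 2003.
July 2003 — 4th Saturday is July 26, 2003.
4th Saturday of August 2003: August 23, 2003.

August 23, 2003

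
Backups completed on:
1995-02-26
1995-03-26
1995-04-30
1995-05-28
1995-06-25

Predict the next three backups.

1995-07-30, 1995-08-27, 1995-09-24

These are Sundays with 28, 35, 28, 28-day gaps.
Each is the final Sunday of its month — 1995-04-30 is past the 28th, so '4th Sunday' doesn't fit.
July 1995 ends with Sunday 1995-07-30.
August 1995 ends with Sunday 1995-08-27.
September 1995 ends with Sunday 1995-09-24.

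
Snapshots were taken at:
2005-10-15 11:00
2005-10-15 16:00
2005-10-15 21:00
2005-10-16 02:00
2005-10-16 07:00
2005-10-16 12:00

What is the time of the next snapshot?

Gaps: 5, 5, 5, 5, 5 hours — each event is 5 hours after the previous one.
2005-10-16 12:00 + 5 h = 2005-10-16 17:00.

2005-10-16 17:00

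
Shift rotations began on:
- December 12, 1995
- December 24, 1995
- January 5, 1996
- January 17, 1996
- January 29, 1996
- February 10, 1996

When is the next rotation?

Every event comes 12 days after the last (12, 12, 12, 12, 12).
February 10, 1996 + 12 days = February 22, 1996.

February 22, 1996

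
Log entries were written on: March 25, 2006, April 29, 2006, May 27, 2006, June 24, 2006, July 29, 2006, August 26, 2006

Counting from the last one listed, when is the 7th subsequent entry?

These are Saturdays with 35, 28, 28, 35, 28-day gaps.
Each is the final Saturday of its month — April 29, 2006 is past the 28th, so '4th Saturday' doesn't fit.
Last Saturday of September 2006: September 30, 2006.
October 2006 ends with Saturday October 28, 2006.
November 2006 ends with Saturday November 25, 2006.
December 2006 ends with Saturday December 30, 2006.
Last Saturday of January 2007: January 27, 2007.
Last Saturday of February 2007: February 24, 2007.
March 2007 ends with Saturday March 31, 2007.

March 31, 2007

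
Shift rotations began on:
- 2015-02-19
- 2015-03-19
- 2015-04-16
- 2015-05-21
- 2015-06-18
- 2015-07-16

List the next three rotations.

2015-08-20, 2015-09-17, 2015-10-15

All dates are Thursdays, 28, 28, 35, 28, 28 days apart.
Specifically, the 3rd Thursday of each month.
August 2015 — 3rd Thursday is 2015-08-20.
3rd Thursday of September 2015: 2015-09-17.
3rd Thursday of October 2015: 2015-10-15.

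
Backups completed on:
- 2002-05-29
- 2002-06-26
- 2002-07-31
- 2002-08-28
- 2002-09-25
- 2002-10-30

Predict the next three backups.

2002-11-27, 2002-12-25, 2003-01-29

All Wednesdays; the gaps (28, 35, 28, 28, 35) vary with month length.
This is the last Wednesday of each month.
November 2002 ends with Wednesday 2002-11-27.
December 2002 ends with Wednesday 2002-12-25.
Last Wednesday of January 2003: 2003-01-29.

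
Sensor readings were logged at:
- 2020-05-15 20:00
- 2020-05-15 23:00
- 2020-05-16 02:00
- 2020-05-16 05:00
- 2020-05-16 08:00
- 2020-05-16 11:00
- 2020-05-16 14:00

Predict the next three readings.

Gaps: 3, 3, 3, 3, 3, 3 hours — each event is 3 hours after the previous one.
2020-05-16 14:00 + 3 h = 2020-05-16 17:00.
2020-05-16 17:00 + 3 h = 2020-05-16 20:00.
2020-05-16 20:00 + 3 h = 2020-05-16 23:00.

2020-05-16 17:00, 2020-05-16 20:00, 2020-05-16 23:00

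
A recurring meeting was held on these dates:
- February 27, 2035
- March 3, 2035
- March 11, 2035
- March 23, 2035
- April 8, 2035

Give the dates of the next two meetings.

The spacing grows by 4 each time: 4, 8, 12, 16 days.
Next gap: 20 days. April 8, 2035 + 20 days = April 28, 2035.
Next gap: 24 days. April 28, 2035 + 24 days = May 22, 2035.

April 28, 2035; May 22, 2035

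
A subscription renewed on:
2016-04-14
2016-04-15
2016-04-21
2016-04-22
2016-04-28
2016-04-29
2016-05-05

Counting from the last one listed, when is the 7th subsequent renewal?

The gap pattern 1, 6, 1, 6, 1, 6 repeats every 2 events.
These are the Thursdays and Fridays of each week.
Next Friday: 2016-05-06.
The following Thursday is 2016-05-12.
Next Friday: 2016-05-13.
Next Thursday: 2016-05-19.
The following Friday is 2016-05-20.
The following Thursday is 2016-05-26.
Next Friday: 2016-05-27.

2016-05-27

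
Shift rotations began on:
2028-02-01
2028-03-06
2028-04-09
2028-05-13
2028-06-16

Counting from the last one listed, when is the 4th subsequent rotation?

2028-10-30

Every event comes 34 days after the last (34, 34, 34, 34).
2028-06-16 + 34 days = 2028-07-20.
2028-07-20 + 34 days = 2028-08-23.
2028-08-23 + 34 days = 2028-09-26.
2028-09-26 + 34 days = 2028-10-30.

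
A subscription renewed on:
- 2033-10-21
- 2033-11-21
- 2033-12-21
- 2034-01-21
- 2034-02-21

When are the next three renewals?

2034-03-21, 2034-04-21, 2034-05-21

Gaps: 31, 30, 31, 31 days — not constant. Every event is on the 21st of the month.
Pattern: the 21st of each month.
Next: March 2034 → 2034-03-21.
April 2034: 2034-04-21.
Next: May 2034 → 2034-05-21.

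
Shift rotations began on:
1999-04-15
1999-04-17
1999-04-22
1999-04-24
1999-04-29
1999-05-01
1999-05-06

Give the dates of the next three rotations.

Gaps: 2, 5, 2, 5, 2, 5 days — not constant, but cyclic with period 2.
The events fall on every Thursday and Saturday.
The following Saturday is 1999-05-08.
Next Thursday: 1999-05-13.
The following Saturday is 1999-05-15.

1999-05-08, 1999-05-13, 1999-05-15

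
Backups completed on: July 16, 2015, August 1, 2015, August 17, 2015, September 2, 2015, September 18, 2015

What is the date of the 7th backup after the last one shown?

The spacing is 16, 16, 16, 16 days — always 16 days.
September 18, 2015 + 16 days = October 4, 2015.
October 4, 2015 + 16 days = October 20, 2015.
October 20, 2015 + 16 days = November 5, 2015.
November 5, 2015 + 16 days = November 21, 2015.
November 21, 2015 + 16 days = December 7, 2015.
December 7, 2015 + 16 days = December 23, 2015.
December 23, 2015 + 16 days = January 8, 2016.

January 8, 2016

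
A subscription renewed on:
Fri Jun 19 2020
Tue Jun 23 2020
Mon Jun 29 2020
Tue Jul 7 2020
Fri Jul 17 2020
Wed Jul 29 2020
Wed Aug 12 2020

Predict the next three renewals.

Intervals are 4, 6, 8, 10, 12, 14 days — an arithmetic progression with common difference 2.
Next gap: 16 days. Wed Aug 12 2020 + 16 days = Fri Aug 28 2020.
Next gap: 18 days. Fri Aug 28 2020 + 18 days = Tue Sep 15 2020.
Next gap: 20 days. Tue Sep 15 2020 + 20 days = Mon Oct 5 2020.

Fri Aug 28 2020, Tue Sep 15 2020, Mon Oct 5 2020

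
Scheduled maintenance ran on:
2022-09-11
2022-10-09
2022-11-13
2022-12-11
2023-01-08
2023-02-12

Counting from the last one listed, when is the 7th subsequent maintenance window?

2023-09-10

These are Sundays at 28- or 35-day spacing (28, 35, 28, 28, 35).
The pattern: 2nd Sunday of the month.
March 2023 — 2nd Sunday is 2023-03-12.
April 2023 — 2nd Sunday is 2023-04-09.
May 2023 — 2nd Sunday is 2023-05-14.
2nd Sunday of June 2023: 2023-06-11.
July 2023 — 2nd Sunday is 2023-07-09.
2nd Sunday of August 2023: 2023-08-13.
2nd Sunday of September 2023: 2023-09-10.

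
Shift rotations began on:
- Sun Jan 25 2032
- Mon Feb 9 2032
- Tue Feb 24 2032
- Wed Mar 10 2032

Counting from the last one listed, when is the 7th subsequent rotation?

Wed Jun 23 2032

Gaps between consecutive events: 15, 15, 15 days — a constant 15-day interval.
Wed Mar 10 2032 + 15 days = Thu Mar 25 2032.
Thu Mar 25 2032 + 15 days = Fri Apr 9 2032.
Fri Apr 9 2032 + 15 days = Sat Apr 24 2032.
Sat Apr 24 2032 + 15 days = Sun May 9 2032.
Sun May 9 2032 + 15 days = Mon May 24 2032.
Mon May 24 2032 + 15 days = Tue Jun 8 2032.
Tue Jun 8 2032 + 15 days = Wed Jun 23 2032.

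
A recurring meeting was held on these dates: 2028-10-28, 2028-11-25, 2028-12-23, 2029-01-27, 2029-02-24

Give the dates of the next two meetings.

Gaps: 28, 28, 35, 28 days — a mix of 28 and 35. Every date is a Saturday.
Each is the 4th Saturday of its month.
March 2029 — 4th Saturday is 2029-03-24.
April 2029 — 4th Saturday is 2029-04-28.

2029-03-24, 2029-04-28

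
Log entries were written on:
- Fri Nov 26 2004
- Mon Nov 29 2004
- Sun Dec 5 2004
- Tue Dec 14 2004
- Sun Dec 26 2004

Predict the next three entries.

Mon Jan 10 2005, Fri Jan 28 2005, Fri Feb 18 2005

The spacing grows by 3 each time: 3, 6, 9, 12 days.
Next gap: 15 days. Sun Dec 26 2004 + 15 days = Mon Jan 10 2005.
Next gap: 18 days. Mon Jan 10 2005 + 18 days = Fri Jan 28 2005.
Next gap: 21 days. Fri Jan 28 2005 + 21 days = Fri Feb 18 2005.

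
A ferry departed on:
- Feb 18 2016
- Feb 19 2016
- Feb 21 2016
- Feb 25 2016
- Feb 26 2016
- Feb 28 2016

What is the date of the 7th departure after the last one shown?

Mar 17 2016

The gap pattern 1, 2, 4, 1, 2 repeats every 3 events.
These are the Thursdays, Fridays and Sundays of each week.
The following Thursday is Mar 3 2016.
The following Friday is Mar 4 2016.
Next Sunday: Mar 6 2016.
Next Thursday: Mar 10 2016.
The following Friday is Mar 11 2016.
Next Sunday: Mar 13 2016.
The following Thursday is Mar 17 2016.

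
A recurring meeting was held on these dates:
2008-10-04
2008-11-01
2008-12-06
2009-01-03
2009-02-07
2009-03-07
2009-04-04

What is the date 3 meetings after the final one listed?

2009-07-04

Gaps: 28, 35, 28, 35, 28, 28 days — a mix of 28 and 35. Every date is a Saturday.
Each is the 1st Saturday of its month.
May 2009 — 1st Saturday is 2009-05-02.
1st Saturday of June 2009: 2009-06-06.
1st Saturday of July 2009: 2009-07-04.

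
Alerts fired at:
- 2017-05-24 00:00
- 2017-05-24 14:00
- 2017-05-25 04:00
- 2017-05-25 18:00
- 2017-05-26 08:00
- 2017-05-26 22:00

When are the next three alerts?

2017-05-27 12:00, 2017-05-28 02:00, 2017-05-28 16:00

The interval is a steady 14 hours (14, 14, 14, 14, 14).
2017-05-26 22:00 + 14 h = 2017-05-27 12:00.
2017-05-27 12:00 + 14 h = 2017-05-28 02:00.
2017-05-28 02:00 + 14 h = 2017-05-28 16:00.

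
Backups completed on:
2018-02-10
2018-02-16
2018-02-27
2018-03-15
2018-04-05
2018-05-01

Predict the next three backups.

2018-06-01, 2018-07-07, 2018-08-17

Intervals are 6, 11, 16, 21, 26 days — an arithmetic progression with common difference 5.
Next gap: 31 days. 2018-05-01 + 31 days = 2018-06-01.
Next gap: 36 days. 2018-06-01 + 36 days = 2018-07-07.
Next gap: 41 days. 2018-07-07 + 41 days = 2018-08-17.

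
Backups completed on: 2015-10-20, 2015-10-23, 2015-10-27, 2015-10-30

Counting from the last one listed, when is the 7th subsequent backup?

2015-11-24

Every event lands on a Tuesday or Friday (gaps cycle 3, 4, 3).
So the schedule is: every Tuesday and Friday.
The following Tuesday is 2015-11-03.
Next Friday: 2015-11-06.
Next Tuesday: 2015-11-10.
The following Friday is 2015-11-13.
The following Tuesday is 2015-11-17.
Next Friday: 2015-11-20.
The following Tuesday is 2015-11-24.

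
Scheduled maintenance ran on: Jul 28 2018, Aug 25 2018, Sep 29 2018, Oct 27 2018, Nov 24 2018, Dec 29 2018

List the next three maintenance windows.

Jan 26 2019, Feb 23 2019, Mar 30 2019

All Saturdays; the gaps (28, 35, 28, 28, 35) vary with month length.
This is the last Saturday of each month.
Last Saturday of January 2019: Jan 26 2019.
February 2019 ends with Saturday Feb 23 2019.
Last Saturday of March 2019: Mar 30 2019.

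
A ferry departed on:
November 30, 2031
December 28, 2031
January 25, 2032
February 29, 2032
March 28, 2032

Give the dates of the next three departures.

Every date is a Sunday; gaps 28, 28, 35, 28 days.
Each is the last Sunday of its month (at least one falls on the 29th or later, ruling out '4th Sunday').
April 2032 ends with Sunday April 25, 2032.
May 2032 ends with Sunday May 30, 2032.
Last Sunday of June 2032: June 27, 2032.

April 25, 2032; May 30, 2032; June 27, 2032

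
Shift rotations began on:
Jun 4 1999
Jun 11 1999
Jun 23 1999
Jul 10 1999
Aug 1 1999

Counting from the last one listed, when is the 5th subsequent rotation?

Feb 2 2000

Gaps: 7, 12, 17, 22 days — each gap is 5 larger than the previous one.
Next gap: 27 days. Aug 1 1999 + 27 days = Aug 28 1999.
Next gap: 32 days. Aug 28 1999 + 32 days = Sep 29 1999.
Next gap: 37 days. Sep 29 1999 + 37 days = Nov 5 1999.
Next gap: 42 days. Nov 5 1999 + 42 days = Dec 17 1999.
Next gap: 47 days. Dec 17 1999 + 47 days = Feb 2 2000.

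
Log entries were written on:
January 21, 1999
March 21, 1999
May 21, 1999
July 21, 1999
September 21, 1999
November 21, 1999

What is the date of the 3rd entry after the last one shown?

May 21, 2000

The day-of-month is always 21 (59, 61, 61, 62, 61 days between events).
So this recurs on the 21st of every 2 months.
January 2000: January 21, 2000.
Next: March 2000 → March 21, 2000.
Next: May 2000 → May 21, 2000.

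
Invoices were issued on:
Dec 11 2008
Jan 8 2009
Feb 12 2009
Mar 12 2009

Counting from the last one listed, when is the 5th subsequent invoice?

Aug 13 2009

All dates are Thursdays, 28, 35, 28 days apart.
Specifically, the 2nd Thursday of each month.
April 2009 — 2nd Thursday is Apr 9 2009.
May 2009 — 2nd Thursday is May 14 2009.
2nd Thursday of June 2009: Jun 11 2009.
July 2009 — 2nd Thursday is Jul 9 2009.
2nd Thursday of August 2009: Aug 13 2009.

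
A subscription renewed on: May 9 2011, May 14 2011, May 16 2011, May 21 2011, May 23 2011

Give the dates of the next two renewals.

Gaps: 5, 2, 5, 2 days — not constant, but cyclic with period 2.
The events fall on every Monday and Saturday.
The following Saturday is May 28 2011.
Next Monday: May 30 2011.

May 28 2011, May 30 2011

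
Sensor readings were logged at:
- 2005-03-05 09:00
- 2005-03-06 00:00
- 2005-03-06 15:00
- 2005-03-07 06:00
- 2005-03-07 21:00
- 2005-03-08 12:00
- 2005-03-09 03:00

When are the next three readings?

Gaps: 15, 15, 15, 15, 15, 15 hours — each event is 15 hours after the previous one.
2005-03-09 03:00 + 15 h = 2005-03-09 18:00.
2005-03-09 18:00 + 15 h = 2005-03-10 09:00.
2005-03-10 09:00 + 15 h = 2005-03-11 00:00.

2005-03-09 18:00, 2005-03-10 09:00, 2005-03-11 00:00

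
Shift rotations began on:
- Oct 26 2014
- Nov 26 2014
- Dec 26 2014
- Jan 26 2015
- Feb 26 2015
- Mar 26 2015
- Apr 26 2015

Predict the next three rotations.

May 26 2015, Jun 26 2015, Jul 26 2015

Each date is the 26th; the gaps (31, 30, 31, 31, 28, 31) track the month lengths.
The rule is the 26th of each month.
May 2015: May 26 2015.
June 2015: Jun 26 2015.
Next: July 2015 → Jul 26 2015.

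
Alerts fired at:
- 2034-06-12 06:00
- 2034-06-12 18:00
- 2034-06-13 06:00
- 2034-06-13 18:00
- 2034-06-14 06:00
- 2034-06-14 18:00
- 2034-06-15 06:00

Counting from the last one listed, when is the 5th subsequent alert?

2034-06-17 18:00

Gaps: 12, 12, 12, 12, 12, 12 hours — each event is 12 hours after the previous one.
2034-06-15 06:00 + 12 h = 2034-06-15 18:00.
2034-06-15 18:00 + 12 h = 2034-06-16 06:00.
2034-06-16 06:00 + 12 h = 2034-06-16 18:00.
2034-06-16 18:00 + 12 h = 2034-06-17 06:00.
2034-06-17 06:00 + 12 h = 2034-06-17 18:00.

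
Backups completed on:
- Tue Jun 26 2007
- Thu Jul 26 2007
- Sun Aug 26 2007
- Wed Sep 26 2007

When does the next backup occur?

The day-of-month is always 26 (30, 31, 31 days between events).
So this recurs on the 26th of each month.
October 2007: Fri Oct 26 2007.

Fri Oct 26 2007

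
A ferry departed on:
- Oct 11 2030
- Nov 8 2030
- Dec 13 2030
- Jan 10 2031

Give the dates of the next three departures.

All dates are Fridays, 28, 35, 28 days apart.
Specifically, the 2nd Friday of each month.
2nd Friday of February 2031: Feb 14 2031.
March 2031 — 2nd Friday is Mar 14 2031.
2nd Friday of April 2031: Apr 11 2031.

Feb 14 2031, Mar 14 2031, Apr 11 2031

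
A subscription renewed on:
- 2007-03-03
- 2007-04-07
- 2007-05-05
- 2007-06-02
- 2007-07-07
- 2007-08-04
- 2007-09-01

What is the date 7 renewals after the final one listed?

Gaps: 35, 28, 28, 35, 28, 28 days — a mix of 28 and 35. Every date is a Saturday.
Each is the 1st Saturday of its month.
1st Saturday of October 2007: 2007-10-06.
1st Saturday of November 2007: 2007-11-03.
1st Saturday of December 2007: 2007-12-01.
1st Saturday of January 2008: 2008-01-05.
February 2008 — 1st Saturday is 2008-02-02.
1st Saturday of March 2008: 2008-03-01.
1st Saturday of April 2008: 2008-04-05.

2008-04-05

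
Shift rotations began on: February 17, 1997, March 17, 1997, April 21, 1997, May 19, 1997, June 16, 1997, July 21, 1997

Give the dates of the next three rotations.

All dates are Mondays, 28, 35, 28, 28, 35 days apart.
Specifically, the 3rd Monday of each month.
August 1997 — 3rd Monday is August 18, 1997.
3rd Monday of September 1997: September 15, 1997.
October 1997 — 3rd Monday is October 20, 1997.

August 18, 1997; September 15, 1997; October 20, 1997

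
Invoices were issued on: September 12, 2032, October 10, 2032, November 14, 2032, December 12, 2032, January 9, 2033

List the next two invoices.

February 13, 2033; March 13, 2033

These are Sundays at 28- or 35-day spacing (28, 35, 28, 28).
The pattern: 2nd Sunday of the month.
February 2033 — 2nd Sunday is February 13, 2033.
March 2033 — 2nd Sunday is March 13, 2033.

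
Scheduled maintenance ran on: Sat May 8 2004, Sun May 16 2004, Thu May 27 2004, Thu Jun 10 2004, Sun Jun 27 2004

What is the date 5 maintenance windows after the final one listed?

Thu Nov 4 2004

Gaps: 8, 11, 14, 17 days — each gap is 3 larger than the previous one.
Next gap: 20 days. Sun Jun 27 2004 + 20 days = Sat Jul 17 2004.
Next gap: 23 days. Sat Jul 17 2004 + 23 days = Mon Aug 9 2004.
Next gap: 26 days. Mon Aug 9 2004 + 26 days = Sat Sep 4 2004.
Next gap: 29 days. Sat Sep 4 2004 + 29 days = Sun Oct 3 2004.
Next gap: 32 days. Sun Oct 3 2004 + 32 days = Thu Nov 4 2004.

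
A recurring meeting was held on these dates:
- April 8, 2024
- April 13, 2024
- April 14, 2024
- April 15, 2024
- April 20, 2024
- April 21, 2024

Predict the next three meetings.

Gaps: 5, 1, 1, 5, 1 days — not constant, but cyclic with period 3.
The events fall on every Monday, Saturday and Sunday.
Next Monday: April 22, 2024.
Next Saturday: April 27, 2024.
The following Sunday is April 28, 2024.

April 22, 2024; April 27, 2024; April 28, 2024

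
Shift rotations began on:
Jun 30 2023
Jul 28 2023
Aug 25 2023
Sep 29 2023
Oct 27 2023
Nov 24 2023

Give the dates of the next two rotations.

All Fridays; the gaps (28, 28, 35, 28, 28) vary with month length.
This is the last Friday of each month.
Last Friday of December 2023: Dec 29 2023.
Last Friday of January 2024: Jan 26 2024.

Dec 29 2023, Jan 26 2024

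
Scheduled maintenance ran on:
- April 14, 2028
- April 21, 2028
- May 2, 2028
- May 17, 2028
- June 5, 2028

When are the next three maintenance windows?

Intervals are 7, 11, 15, 19 days — an arithmetic progression with common difference 4.
Next gap: 23 days. June 5, 2028 + 23 days = June 28, 2028.
Next gap: 27 days. June 28, 2028 + 27 days = July 25, 2028.
Next gap: 31 days. July 25, 2028 + 31 days = August 25, 2028.

June 28, 2028; July 25, 2028; August 25, 2028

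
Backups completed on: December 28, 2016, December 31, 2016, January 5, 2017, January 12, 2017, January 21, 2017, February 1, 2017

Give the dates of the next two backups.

Gaps: 3, 5, 7, 9, 11 days — each gap is 2 larger than the previous one.
Next gap: 13 days. February 1, 2017 + 13 days = February 14, 2017.
Next gap: 15 days. February 14, 2017 + 15 days = March 1, 2017.

February 14, 2017; March 1, 2017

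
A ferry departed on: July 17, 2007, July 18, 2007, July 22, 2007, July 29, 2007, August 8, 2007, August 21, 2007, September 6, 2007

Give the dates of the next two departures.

September 25, 2007; October 17, 2007

The spacing grows by 3 each time: 1, 4, 7, 10, 13, 16 days.
Next gap: 19 days. September 6, 2007 + 19 days = September 25, 2007.
Next gap: 22 days. September 25, 2007 + 22 days = October 17, 2007.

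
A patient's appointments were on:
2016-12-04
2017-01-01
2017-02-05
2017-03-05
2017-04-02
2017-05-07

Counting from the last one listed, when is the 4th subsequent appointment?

All dates are Sundays, 28, 35, 28, 28, 35 days apart.
Specifically, the 1st Sunday of each month.
1st Sunday of June 2017: 2017-06-04.
1st Sunday of July 2017: 2017-07-02.
August 2017 — 1st Sunday is 2017-08-06.
1st Sunday of September 2017: 2017-09-03.

2017-09-03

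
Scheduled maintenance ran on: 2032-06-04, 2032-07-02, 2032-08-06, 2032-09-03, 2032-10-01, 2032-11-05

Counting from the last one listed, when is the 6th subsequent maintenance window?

All dates are Fridays, 28, 35, 28, 28, 35 days apart.
Specifically, the 1st Friday of each month.
December 2032 — 1st Friday is 2032-12-03.
1st Friday of January 2033: 2033-01-07.
February 2033 — 1st Friday is 2033-02-04.
1st Friday of March 2033: 2033-03-04.
1st Friday of April 2033: 2033-04-01.
1st Friday of May 2033: 2033-05-06.

2033-05-06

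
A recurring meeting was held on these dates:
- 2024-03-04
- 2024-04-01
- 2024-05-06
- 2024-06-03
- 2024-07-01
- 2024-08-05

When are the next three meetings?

All dates are Mondays, 28, 35, 28, 28, 35 days apart.
Specifically, the 1st Monday of each month.
1st Monday of September 2024: 2024-09-02.
1st Monday of October 2024: 2024-10-07.
1st Monday of November 2024: 2024-11-04.

2024-09-02, 2024-10-07, 2024-11-04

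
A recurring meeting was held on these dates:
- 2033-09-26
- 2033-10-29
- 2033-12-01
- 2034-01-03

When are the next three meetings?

2034-02-05, 2034-03-10, 2034-04-12

Every event comes 33 days after the last (33, 33, 33).
2034-01-03 + 33 days = 2034-02-05.
2034-02-05 + 33 days = 2034-03-10.
2034-03-10 + 33 days = 2034-04-12.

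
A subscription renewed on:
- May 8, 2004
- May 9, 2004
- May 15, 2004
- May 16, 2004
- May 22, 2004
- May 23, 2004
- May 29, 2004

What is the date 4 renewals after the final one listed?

Every event lands on a Saturday or Sunday (gaps cycle 1, 6, 1, 6, 1, 6).
So the schedule is: every Saturday and Sunday.
The following Sunday is May 30, 2004.
The following Saturday is June 5, 2004.
The following Sunday is June 6, 2004.
The following Saturday is June 12, 2004.

June 12, 2004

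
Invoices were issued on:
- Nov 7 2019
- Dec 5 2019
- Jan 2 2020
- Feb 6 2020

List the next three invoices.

Mar 5 2020, Apr 2 2020, May 7 2020

These are Thursdays at 28- or 35-day spacing (28, 28, 35).
The pattern: 1st Thursday of the month.
1st Thursday of March 2020: Mar 5 2020.
April 2020 — 1st Thursday is Apr 2 2020.
1st Thursday of May 2020: May 7 2020.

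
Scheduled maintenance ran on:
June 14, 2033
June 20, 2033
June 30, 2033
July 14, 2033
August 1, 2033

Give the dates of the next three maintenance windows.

Intervals are 6, 10, 14, 18 days — an arithmetic progression with common difference 4.
Next gap: 22 days. August 1, 2033 + 22 days = August 23, 2033.
Next gap: 26 days. August 23, 2033 + 26 days = September 18, 2033.
Next gap: 30 days. September 18, 2033 + 30 days = October 18, 2033.

August 23, 2033; September 18, 2033; October 18, 2033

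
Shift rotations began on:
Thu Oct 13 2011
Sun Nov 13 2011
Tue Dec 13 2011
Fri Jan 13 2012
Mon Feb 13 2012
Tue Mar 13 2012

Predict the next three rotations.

Fri Apr 13 2012, Sun May 13 2012, Wed Jun 13 2012

Gaps: 31, 30, 31, 31, 29 days — not constant. Every event is on the 13th of the month.
Pattern: the 13th of each month.
April 2012: Fri Apr 13 2012.
May 2012: Sun May 13 2012.
June 2012: Wed Jun 13 2012.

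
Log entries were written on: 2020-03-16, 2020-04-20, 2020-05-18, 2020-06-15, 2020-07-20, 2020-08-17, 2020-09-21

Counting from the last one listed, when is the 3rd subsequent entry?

All dates are Mondays, 35, 28, 28, 35, 28, 35 days apart.
Specifically, the 3rd Monday of each month.
October 2020 — 3rd Monday is 2020-10-19.
3rd Monday of November 2020: 2020-11-16.
December 2020 — 3rd Monday is 2020-12-21.

2020-12-21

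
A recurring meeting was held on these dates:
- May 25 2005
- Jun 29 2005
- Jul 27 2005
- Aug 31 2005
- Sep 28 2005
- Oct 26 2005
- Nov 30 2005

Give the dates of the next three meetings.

Dec 28 2005, Jan 25 2006, Feb 22 2006

Every date is a Wednesday; gaps 35, 28, 35, 28, 28, 35 days.
Each is the last Wednesday of its month (at least one falls on the 29th or later, ruling out '4th Wednesday').
December 2005 ends with Wednesday Dec 28 2005.
January 2006 ends with Wednesday Jan 25 2006.
Last Wednesday of February 2006: Feb 22 2006.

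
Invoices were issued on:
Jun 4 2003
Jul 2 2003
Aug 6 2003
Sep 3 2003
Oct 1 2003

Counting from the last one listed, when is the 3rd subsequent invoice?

These are Wednesdays at 28- or 35-day spacing (28, 35, 28, 28).
The pattern: 1st Wednesday of the month.
1st Wednesday of November 2003: Nov 5 2003.
1st Wednesday of December 2003: Dec 3 2003.
January 2004 — 1st Wednesday is Jan 7 2004.

Jan 7 2004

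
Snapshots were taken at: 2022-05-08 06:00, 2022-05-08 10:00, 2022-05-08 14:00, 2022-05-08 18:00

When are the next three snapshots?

2022-05-08 22:00, 2022-05-09 02:00, 2022-05-09 06:00

Spacing: 4, 4, 4 h — constant 4 h.
2022-05-08 18:00 + 4 h = 2022-05-08 22:00.
2022-05-08 22:00 + 4 h = 2022-05-09 02:00.
2022-05-09 02:00 + 4 h = 2022-05-09 06:00.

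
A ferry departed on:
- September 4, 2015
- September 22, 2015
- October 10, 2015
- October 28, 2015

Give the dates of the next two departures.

November 15, 2015; December 3, 2015

The spacing is 18, 18, 18 days — always 18 days.
October 28, 2015 + 18 days = November 15, 2015.
November 15, 2015 + 18 days = December 3, 2015.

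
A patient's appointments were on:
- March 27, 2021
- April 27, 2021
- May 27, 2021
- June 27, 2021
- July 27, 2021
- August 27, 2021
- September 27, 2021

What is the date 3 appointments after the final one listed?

Each date is the 27th; the gaps (31, 30, 31, 30, 31, 31) track the month lengths.
The rule is the 27th of each month.
October 2021: October 27, 2021.
Next: November 2021 → November 27, 2021.
December 2021: December 27, 2021.

December 27, 2021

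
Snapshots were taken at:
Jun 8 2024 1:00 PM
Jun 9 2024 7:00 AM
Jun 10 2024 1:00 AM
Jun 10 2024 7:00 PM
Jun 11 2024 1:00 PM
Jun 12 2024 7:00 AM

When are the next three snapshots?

Jun 13 2024 1:00 AM, Jun 13 2024 7:00 PM, Jun 14 2024 1:00 PM

Gaps: 18, 18, 18, 18, 18 hours — each event is 18 hours after the previous one.
Jun 12 2024 7:00 AM + 18 h = Jun 13 2024 1:00 AM.
Jun 13 2024 1:00 AM + 18 h = Jun 13 2024 7:00 PM.
Jun 13 2024 7:00 PM + 18 h = Jun 14 2024 1:00 PM.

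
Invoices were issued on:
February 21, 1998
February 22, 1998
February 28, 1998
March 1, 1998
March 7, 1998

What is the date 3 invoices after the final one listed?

Gaps: 1, 6, 1, 6 days — not constant, but cyclic with period 2.
The events fall on every Saturday and Sunday.
The following Sunday is March 8, 1998.
The following Saturday is March 14, 1998.
Next Sunday: March 15, 1998.

March 15, 1998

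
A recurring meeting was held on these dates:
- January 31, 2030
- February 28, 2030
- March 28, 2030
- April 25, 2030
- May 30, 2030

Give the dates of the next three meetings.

These are Thursdays with 28, 28, 28, 35-day gaps.
Each is the final Thursday of its month — January 31, 2030 is past the 28th, so '4th Thursday' doesn't fit.
June 2030 ends with Thursday June 27, 2030.
July 2030 ends with Thursday July 25, 2030.
August 2030 ends with Thursday August 29, 2030.

June 27, 2030; July 25, 2030; August 29, 2030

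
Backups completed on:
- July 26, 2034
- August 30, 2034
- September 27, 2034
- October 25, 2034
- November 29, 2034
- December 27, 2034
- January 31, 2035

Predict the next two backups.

February 28, 2035; March 28, 2035

All Wednesdays; the gaps (35, 28, 28, 35, 28, 35) vary with month length.
This is the last Wednesday of each month.
February 2035 ends with Wednesday February 28, 2035.
Last Wednesday of March 2035: March 28, 2035.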